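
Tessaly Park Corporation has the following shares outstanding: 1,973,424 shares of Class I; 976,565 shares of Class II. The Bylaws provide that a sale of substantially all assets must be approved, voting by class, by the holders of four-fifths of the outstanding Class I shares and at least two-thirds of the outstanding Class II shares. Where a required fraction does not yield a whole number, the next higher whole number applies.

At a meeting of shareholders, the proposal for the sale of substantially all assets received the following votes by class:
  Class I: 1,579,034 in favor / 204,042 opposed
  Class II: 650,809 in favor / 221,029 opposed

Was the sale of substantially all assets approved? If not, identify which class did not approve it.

Not approved — the Class II shares did not give the required vote.

Class I: 4/5 of 1973424 = 1578739.20, rounded up to 1578740; 1,578,740 required, 1,579,034 in favor — approved.
Class II: 2/3 of 976565 = 651043.33, rounded up to 651044; 651,044 required, 650,809 in favor — not approved.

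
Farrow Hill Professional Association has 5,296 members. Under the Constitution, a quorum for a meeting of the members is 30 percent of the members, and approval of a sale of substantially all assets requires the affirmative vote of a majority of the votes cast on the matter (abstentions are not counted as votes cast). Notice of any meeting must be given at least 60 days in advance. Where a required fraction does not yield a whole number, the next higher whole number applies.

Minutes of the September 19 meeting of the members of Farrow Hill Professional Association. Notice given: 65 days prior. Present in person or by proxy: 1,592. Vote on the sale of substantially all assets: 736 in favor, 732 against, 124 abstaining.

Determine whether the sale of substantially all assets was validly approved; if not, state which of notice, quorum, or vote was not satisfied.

Notice: 65 days given; 60 required. Satisfied.
Quorum: 30% of 5,296 = 1,588.80, rounded up to 1,589; 1,592 present. Satisfied.
Vote: requires a majority of the votes cast (1,592 − 124 abstaining = 1,468); a majority of 1468 is 735, so 735 needed; 736 in favor. Satisfied.

Valid — all requirements satisfied.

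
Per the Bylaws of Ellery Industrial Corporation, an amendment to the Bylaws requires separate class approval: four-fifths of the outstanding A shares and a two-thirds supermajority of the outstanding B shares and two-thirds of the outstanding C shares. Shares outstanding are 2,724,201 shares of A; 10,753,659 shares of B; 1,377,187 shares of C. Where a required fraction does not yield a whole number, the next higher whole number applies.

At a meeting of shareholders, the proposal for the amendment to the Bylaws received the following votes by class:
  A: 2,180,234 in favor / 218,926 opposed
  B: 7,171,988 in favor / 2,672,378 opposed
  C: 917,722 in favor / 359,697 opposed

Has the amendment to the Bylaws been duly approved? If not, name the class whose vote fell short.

A: 4/5 of 2724201 = 2179360.80, rounded up to 2179361; 2,179,361 required, 2,180,234 in favor — approved.
B: 2/3 of 10753659 = 7169106; 7,169,106 required, 7,171,988 in favor — approved.
C: 2/3 of 1377187 = 918124.67, rounded up to 918125; 918,125 required, 917,722 in favor — not approved.

Not approved — the C shares did not give the required vote.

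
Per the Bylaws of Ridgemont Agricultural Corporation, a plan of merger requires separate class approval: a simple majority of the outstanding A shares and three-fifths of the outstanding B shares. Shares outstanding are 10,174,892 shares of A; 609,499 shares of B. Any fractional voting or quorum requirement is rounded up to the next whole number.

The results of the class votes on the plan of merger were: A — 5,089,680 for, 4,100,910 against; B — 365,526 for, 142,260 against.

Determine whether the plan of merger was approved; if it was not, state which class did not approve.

Not approved — the B shares did not give the required vote.

A: a majority of 10174892 is 5087447; 5,087,447 required, 5,089,680 in favor — approved.
B: 3/5 of 609499 = 365699.40, rounded up to 365700; 365,700 required, 365,526 in favor — not approved.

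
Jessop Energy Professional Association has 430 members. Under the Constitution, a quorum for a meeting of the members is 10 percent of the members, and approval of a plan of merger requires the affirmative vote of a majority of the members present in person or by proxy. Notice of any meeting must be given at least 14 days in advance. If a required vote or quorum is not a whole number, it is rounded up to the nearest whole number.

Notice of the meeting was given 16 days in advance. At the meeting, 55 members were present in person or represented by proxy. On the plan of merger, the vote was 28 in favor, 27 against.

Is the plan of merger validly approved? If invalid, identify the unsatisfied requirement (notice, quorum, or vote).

Notice: 16 days given; 14 required. Satisfied.
Quorum: 10% of 430 = 43; 55 present. Satisfied.
Vote: requires a majority of those present (55); a majority of 55 is 28, so 28 needed; 28 in favor. Satisfied.

Valid — all requirements satisfied.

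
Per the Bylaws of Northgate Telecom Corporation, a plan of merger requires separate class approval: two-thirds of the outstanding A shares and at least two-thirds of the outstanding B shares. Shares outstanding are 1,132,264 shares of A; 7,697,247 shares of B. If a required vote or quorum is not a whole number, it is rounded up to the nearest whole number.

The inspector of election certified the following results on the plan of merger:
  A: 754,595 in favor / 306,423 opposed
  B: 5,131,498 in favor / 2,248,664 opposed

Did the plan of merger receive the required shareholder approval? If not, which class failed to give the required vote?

Not approved — the A shares did not give the required vote.

A: 2/3 of 1132264 = 754842.67, rounded up to 754843; 754,843 required, 754,595 in favor — not approved.
B: 2/3 of 7697247 = 5131498; 5,131,498 required, 5,131,498 in favor — approved.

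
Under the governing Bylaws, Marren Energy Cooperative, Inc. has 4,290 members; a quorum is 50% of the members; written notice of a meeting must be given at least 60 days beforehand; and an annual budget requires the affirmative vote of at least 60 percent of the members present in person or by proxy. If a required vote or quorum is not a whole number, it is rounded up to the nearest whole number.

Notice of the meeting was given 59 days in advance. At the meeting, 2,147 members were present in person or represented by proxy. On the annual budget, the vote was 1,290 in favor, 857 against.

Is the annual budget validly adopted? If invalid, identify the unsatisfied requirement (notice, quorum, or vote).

Invalid — notice requirement not satisfied.

Notice: 59 days given; 60 required. Not satisfied.
Quorum: 50% of 4,290 = 2,145; 2,147 present. Satisfied.
Vote: requires three-fifths of those present (2,147); 3/5 of 2147 = 1288.20, rounded up to 1289, so 1,289 needed; 1,290 in favor. Satisfied.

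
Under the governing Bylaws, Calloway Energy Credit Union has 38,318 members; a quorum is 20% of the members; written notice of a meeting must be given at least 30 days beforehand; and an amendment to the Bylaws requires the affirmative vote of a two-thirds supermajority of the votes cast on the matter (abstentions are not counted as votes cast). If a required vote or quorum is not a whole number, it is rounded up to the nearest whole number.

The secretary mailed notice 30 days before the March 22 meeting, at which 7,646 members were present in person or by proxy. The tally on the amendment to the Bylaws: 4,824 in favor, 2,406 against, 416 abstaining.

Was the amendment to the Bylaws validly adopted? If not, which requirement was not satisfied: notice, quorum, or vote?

Invalid — quorum requirement not satisfied.

Notice: 30 days given; 30 required. Satisfied.
Quorum: 20% of 38,318 = 7,663.60, rounded up to 7,664; 7,646 present. Not satisfied.
Vote: requires two-thirds of the votes cast (7,646 − 416 abstaining = 7,230); 2/3 of 7230 = 4820, so 4,820 needed; 4,824 in favor. Satisfied.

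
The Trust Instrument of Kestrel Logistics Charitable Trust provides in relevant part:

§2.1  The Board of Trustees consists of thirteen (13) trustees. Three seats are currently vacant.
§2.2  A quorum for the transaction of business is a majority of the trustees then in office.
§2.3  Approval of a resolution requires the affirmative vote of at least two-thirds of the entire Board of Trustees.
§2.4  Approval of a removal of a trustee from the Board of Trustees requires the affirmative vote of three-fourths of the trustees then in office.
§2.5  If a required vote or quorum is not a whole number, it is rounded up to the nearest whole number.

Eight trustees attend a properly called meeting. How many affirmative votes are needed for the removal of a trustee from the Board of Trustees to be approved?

8

The removal of a trustee from the Board of Trustees requires three-fourths of the trustees then in office (10).
3/4 of 10 = 7.50, rounded up to 8.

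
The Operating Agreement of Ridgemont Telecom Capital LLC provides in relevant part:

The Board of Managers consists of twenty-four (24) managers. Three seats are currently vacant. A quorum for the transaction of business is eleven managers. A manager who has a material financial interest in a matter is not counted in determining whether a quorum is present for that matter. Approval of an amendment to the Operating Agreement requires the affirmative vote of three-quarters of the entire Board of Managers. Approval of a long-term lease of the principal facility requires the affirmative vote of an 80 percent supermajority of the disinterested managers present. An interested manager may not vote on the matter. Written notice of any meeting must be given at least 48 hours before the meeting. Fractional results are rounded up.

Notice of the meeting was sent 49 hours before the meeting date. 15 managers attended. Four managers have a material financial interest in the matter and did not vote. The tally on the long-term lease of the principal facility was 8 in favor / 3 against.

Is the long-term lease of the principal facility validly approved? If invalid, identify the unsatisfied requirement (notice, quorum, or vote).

Notice: 49 hours given; 48 required (49 ≥ 48). Satisfied.
Quorum: 15 present, but the 4 interested managers do not count, leaving 11. Quorum is 11. Satisfied.
Vote: the long-term lease of the principal facility requires four-fifths of the disinterested managers present (15 − 4 = 11). 4/5 of 11 = 8.80, rounded up to 9, so 9 affirmative votes are needed; 8 voted in favor. Not satisfied.

Invalid — vote requirement not satisfied.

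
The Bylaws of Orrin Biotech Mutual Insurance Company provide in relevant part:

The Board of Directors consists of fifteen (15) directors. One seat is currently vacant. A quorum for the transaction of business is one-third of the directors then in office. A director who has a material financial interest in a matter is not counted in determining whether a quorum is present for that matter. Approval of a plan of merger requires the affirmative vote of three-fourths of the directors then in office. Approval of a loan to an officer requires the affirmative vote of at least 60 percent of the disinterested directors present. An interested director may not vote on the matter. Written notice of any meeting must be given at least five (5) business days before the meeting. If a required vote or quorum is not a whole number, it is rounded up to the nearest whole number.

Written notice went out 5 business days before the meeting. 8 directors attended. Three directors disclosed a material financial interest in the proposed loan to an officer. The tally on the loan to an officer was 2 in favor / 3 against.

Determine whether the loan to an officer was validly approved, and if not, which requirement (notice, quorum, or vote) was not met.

Notice: 5 business days given; 5 required (5 ≥ 5). Satisfied.
Quorum: 8 present, but the 3 interested directors do not count, leaving 5. Quorum is 5. Satisfied.
Vote: the loan to an officer requires three-fifths of the disinterested directors present (8 − 3 = 5). 3/5 of 5 = 3, so 3 affirmative votes are needed; 2 voted in favor. Not satisfied.

Invalid — vote requirement not satisfied.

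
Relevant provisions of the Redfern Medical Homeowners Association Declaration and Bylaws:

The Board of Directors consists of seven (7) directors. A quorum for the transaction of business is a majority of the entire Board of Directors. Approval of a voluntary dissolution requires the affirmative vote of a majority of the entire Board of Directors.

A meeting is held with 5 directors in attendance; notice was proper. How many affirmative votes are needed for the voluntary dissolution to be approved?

4

The voluntary dissolution requires a majority of the entire Board of Directors (7).
A majority of 7 is 4.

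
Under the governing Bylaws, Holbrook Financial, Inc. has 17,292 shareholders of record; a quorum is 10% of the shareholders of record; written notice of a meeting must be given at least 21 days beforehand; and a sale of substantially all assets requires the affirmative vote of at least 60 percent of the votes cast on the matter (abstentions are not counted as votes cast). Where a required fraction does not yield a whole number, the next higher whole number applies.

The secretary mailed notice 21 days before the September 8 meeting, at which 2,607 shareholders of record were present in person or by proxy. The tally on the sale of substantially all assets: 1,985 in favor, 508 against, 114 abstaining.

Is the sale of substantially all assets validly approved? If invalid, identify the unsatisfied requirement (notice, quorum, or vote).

Valid — all requirements satisfied.

Notice: 21 days given; 21 required. Satisfied.
Quorum: 10% of 17,292 = 1,729.20, rounded up to 1,730; 2,607 present. Satisfied.
Vote: requires three-fifths of the votes cast (2,607 − 114 abstaining = 2,493); 3/5 of 2493 = 1495.80, rounded up to 1496, so 1,496 needed; 1,985 in favor. Satisfied.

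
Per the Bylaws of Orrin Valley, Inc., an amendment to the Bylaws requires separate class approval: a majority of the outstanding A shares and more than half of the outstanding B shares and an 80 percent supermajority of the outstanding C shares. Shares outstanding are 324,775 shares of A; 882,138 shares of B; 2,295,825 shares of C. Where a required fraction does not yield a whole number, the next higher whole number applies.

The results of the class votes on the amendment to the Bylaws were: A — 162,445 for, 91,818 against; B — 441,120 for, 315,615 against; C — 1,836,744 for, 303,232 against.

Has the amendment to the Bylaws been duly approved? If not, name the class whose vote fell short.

A: a majority of 324775 is 162388; 162,388 required, 162,445 in favor — approved.
B: a majority of 882138 is 441070; 441,070 required, 441,120 in favor — approved.
C: 4/5 of 2295825 = 1836660; 1,836,660 required, 1,836,744 in favor — approved.

Approved — every class gave the required vote.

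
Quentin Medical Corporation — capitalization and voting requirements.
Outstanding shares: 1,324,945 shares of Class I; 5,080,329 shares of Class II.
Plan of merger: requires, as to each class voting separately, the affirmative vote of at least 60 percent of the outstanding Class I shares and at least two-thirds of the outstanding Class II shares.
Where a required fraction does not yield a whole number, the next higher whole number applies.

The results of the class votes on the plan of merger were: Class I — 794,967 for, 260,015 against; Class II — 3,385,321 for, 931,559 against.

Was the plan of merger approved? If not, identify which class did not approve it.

Class I: 3/5 of 1324945 = 794967; 794,967 required, 794,967 in favor — approved.
Class II: 2/3 of 5080329 = 3386886; 3,386,886 required, 3,385,321 in favor — not approved.

Not approved — the Class II shares did not give the required vote.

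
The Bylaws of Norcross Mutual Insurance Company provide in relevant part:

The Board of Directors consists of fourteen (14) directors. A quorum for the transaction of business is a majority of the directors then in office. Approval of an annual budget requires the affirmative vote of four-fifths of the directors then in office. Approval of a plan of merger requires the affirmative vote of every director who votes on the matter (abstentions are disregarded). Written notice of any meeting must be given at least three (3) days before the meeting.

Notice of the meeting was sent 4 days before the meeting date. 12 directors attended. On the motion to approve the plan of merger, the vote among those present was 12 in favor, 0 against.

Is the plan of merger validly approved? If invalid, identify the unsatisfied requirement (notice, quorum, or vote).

Valid — all requirements satisfied.

Notice: 4 days given; 3 required (4 ≥ 3). Satisfied.
Quorum: 12 present; quorum is 8. Satisfied.
Vote: the plan of merger requires the unanimous vote of the votes cast (12). Unanimous means all 12, so 12 affirmative votes are needed; 12 voted in favor. Satisfied.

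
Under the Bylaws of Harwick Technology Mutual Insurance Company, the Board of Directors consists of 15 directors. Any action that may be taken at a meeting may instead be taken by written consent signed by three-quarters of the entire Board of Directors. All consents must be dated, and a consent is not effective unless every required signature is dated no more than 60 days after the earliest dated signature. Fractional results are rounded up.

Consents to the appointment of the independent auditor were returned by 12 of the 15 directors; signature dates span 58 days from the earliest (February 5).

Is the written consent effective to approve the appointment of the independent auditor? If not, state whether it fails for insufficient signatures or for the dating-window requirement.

Signatures required: three-quarters of 15 — 3/4 of 15 = 11.25, rounded up to 12, so 12 needed; 12 signed. Sufficient.
Dating window: the latest signature is 58 days after the earliest; the limit is 60 days. Within the window.

Effective — both the signature and dating-window requirements are satisfied.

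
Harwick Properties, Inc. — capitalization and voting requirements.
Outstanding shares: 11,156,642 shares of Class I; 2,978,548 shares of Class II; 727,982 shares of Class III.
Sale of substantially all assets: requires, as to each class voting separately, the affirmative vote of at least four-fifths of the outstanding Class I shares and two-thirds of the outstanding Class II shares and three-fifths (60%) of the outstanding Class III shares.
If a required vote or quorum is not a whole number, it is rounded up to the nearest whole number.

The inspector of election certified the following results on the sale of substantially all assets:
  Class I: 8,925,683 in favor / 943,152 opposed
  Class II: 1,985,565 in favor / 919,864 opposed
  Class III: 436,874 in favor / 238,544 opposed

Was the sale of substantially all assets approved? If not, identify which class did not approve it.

Class I: 4/5 of 11156642 = 8925313.60, rounded up to 8925314; 8,925,314 required, 8,925,683 in favor — approved.
Class II: 2/3 of 2978548 = 1985698.67, rounded up to 1985699; 1,985,699 required, 1,985,565 in favor — not approved.
Class III: 3/5 of 727982 = 436789.20, rounded up to 436790; 436,790 required, 436,874 in favor — approved.

Not approved — the Class II shares did not give the required vote.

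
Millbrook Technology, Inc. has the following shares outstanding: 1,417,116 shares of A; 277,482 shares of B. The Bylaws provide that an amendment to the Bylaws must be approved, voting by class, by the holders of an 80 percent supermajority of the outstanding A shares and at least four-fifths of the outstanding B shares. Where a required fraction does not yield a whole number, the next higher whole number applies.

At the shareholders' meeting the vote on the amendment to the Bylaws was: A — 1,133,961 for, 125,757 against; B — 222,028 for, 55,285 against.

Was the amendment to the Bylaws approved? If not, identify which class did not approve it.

A: 4/5 of 1417116 = 1133692.80, rounded up to 1133693; 1,133,693 required, 1,133,961 in favor — approved.
B: 4/5 of 277482 = 221985.60, rounded up to 221986; 221,986 required, 222,028 in favor — approved.

Approved — every class gave the required vote.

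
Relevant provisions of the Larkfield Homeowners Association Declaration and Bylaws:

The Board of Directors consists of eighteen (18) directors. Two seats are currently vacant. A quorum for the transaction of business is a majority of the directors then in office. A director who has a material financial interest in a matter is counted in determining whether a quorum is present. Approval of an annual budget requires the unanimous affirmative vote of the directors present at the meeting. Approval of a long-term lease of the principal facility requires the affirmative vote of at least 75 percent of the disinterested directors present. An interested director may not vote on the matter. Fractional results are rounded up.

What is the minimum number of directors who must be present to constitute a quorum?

A majority of 16 is 9.

9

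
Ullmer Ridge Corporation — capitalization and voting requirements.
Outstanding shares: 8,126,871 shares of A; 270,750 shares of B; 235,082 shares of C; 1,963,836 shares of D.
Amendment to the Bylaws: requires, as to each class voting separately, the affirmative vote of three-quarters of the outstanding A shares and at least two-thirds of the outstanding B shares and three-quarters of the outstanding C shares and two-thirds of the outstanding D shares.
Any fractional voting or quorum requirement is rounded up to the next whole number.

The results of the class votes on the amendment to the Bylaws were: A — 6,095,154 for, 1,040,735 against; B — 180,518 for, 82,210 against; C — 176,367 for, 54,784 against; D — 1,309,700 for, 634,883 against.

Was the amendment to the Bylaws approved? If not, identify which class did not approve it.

A: 3/4 of 8126871 = 6095153.25, rounded up to 6095154; 6,095,154 required, 6,095,154 in favor — approved.
B: 2/3 of 270750 = 180500; 180,500 required, 180,518 in favor — approved.
C: 3/4 of 235082 = 176311.50, rounded up to 176312; 176,312 required, 176,367 in favor — approved.
D: 2/3 of 1963836 = 1309224; 1,309,224 required, 1,309,700 in favor — approved.

Approved — every class gave the required vote.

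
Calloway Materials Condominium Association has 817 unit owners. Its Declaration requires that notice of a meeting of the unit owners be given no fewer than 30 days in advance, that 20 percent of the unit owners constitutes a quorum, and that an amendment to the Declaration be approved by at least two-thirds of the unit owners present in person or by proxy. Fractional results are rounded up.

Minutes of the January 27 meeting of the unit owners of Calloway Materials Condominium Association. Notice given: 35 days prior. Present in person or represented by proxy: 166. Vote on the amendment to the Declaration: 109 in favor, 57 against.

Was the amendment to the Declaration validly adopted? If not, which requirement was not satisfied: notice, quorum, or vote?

Notice: 35 days given; 30 required. Satisfied.
Quorum: 20% of 817 = 163.40, rounded up to 164; 166 present. Satisfied.
Vote: requires two-thirds of those present (166); 2/3 of 166 = 110.67, rounded up to 111, so 111 needed; 109 in favor. Not satisfied.

Invalid — vote requirement not satisfied.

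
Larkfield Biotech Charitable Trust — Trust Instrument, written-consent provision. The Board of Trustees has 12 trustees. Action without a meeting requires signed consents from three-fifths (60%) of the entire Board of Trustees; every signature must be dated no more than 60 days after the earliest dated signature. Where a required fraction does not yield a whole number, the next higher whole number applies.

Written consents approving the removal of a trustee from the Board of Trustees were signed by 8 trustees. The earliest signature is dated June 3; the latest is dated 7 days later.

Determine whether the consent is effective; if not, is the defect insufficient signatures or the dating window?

Signatures required: three-fifths (60%) of 12 — 3/5 of 12 = 7.20, rounded up to 8, so 8 needed; 8 signed. Sufficient.
Dating window: the latest signature is 7 days after the earliest; the limit is 60 days. Within the window.

Effective — both the signature and dating-window requirements are satisfied.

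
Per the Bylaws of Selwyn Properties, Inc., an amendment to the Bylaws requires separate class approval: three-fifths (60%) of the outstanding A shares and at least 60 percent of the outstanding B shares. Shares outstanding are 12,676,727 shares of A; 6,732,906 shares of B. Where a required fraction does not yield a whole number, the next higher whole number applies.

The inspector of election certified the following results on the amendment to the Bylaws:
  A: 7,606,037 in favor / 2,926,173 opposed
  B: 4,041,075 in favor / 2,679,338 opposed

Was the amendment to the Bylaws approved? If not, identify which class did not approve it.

A: 3/5 of 12676727 = 7606036.20, rounded up to 7606037; 7,606,037 required, 7,606,037 in favor — approved.
B: 3/5 of 6732906 = 4039743.60, rounded up to 4039744; 4,039,744 required, 4,041,075 in favor — approved.

Approved — every class gave the required vote.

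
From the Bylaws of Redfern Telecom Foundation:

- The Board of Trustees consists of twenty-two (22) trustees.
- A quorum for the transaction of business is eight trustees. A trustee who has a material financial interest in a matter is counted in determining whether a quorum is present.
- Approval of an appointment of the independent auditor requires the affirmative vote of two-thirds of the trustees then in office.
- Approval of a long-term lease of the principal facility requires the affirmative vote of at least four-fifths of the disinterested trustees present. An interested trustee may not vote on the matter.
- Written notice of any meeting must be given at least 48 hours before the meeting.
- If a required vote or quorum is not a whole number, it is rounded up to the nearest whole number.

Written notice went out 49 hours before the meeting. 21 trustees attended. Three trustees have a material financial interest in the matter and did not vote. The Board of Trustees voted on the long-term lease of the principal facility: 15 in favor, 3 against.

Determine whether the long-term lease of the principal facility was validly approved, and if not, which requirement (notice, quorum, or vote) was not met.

Notice: 49 hours given; 48 required (49 ≥ 48). Satisfied.
Quorum: 21 present (interested trustees count toward quorum); quorum is 8. Satisfied.
Vote: the long-term lease of the principal facility requires four-fifths of the disinterested trustees present (21 − 3 = 18). 4/5 of 18 = 14.40, rounded up to 15, so 15 affirmative votes are needed; 15 voted in favor. Satisfied.

Valid — all requirements satisfied.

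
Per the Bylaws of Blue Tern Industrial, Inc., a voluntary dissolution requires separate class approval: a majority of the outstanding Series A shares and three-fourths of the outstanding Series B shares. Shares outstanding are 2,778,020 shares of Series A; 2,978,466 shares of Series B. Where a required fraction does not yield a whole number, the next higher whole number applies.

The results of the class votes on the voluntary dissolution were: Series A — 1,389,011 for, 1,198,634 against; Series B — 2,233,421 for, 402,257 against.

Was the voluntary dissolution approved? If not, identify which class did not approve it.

Not approved — the Series B shares did not give the required vote.

Series A: a majority of 2778020 is 1389011; 1,389,011 required, 1,389,011 in favor — approved.
Series B: 3/4 of 2978466 = 2233849.50, rounded up to 2233850; 2,233,850 required, 2,233,421 in favor — not approved.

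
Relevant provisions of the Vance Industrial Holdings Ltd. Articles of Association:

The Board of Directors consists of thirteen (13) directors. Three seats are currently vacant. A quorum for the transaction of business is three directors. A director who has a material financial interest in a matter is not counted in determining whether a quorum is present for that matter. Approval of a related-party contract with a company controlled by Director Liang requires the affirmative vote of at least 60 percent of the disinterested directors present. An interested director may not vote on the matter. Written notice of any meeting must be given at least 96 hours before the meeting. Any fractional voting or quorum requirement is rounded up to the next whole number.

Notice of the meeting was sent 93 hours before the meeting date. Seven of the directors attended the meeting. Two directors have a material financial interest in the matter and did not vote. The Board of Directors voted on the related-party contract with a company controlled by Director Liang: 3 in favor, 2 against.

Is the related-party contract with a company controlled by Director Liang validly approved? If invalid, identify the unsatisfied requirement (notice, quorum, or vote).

Invalid — notice requirement not satisfied.

Notice: 93 hours given; 96 required (93 < 96). Not satisfied.
Quorum: 7 present, but the 2 interested directors do not count, leaving 5. Quorum is 3. Satisfied.
Vote: the related-party contract with a company controlled by Director Liang requires three-fifths of the disinterested directors present (7 − 2 = 5). 3/5 of 5 = 3, so 3 affirmative votes are needed; 3 voted in favor. Satisfied.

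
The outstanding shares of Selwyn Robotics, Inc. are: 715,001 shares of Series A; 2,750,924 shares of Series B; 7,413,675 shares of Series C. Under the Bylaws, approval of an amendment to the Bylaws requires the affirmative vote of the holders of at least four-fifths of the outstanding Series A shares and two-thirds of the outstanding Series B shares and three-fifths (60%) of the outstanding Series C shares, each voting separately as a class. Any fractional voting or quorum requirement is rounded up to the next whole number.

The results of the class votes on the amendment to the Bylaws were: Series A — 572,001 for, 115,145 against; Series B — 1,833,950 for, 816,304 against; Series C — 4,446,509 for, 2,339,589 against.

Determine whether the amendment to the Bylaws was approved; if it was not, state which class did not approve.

Not approved — the Series C shares did not give the required vote.

Series A: 4/5 of 715001 = 572000.80, rounded up to 572001; 572,001 required, 572,001 in favor — approved.
Series B: 2/3 of 2750924 = 1833949.33, rounded up to 1833950; 1,833,950 required, 1,833,950 in favor — approved.
Series C: 3/5 of 7413675 = 4448205; 4,448,205 required, 4,446,509 in favor — not approved.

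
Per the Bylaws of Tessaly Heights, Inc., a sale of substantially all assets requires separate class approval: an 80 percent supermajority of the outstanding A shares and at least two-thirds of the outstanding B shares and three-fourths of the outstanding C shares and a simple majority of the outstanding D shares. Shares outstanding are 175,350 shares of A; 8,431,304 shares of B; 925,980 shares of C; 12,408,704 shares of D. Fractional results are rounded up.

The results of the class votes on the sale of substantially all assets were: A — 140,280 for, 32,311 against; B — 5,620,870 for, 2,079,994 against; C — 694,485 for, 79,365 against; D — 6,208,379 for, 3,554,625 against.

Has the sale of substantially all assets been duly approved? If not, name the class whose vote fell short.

A: 4/5 of 175350 = 140280; 140,280 required, 140,280 in favor — approved.
B: 2/3 of 8431304 = 5620869.33, rounded up to 5620870; 5,620,870 required, 5,620,870 in favor — approved.
C: 3/4 of 925980 = 694485; 694,485 required, 694,485 in favor — approved.
D: a majority of 12408704 is 6204353; 6,204,353 required, 6,208,379 in favor — approved.

Approved — every class gave the required vote.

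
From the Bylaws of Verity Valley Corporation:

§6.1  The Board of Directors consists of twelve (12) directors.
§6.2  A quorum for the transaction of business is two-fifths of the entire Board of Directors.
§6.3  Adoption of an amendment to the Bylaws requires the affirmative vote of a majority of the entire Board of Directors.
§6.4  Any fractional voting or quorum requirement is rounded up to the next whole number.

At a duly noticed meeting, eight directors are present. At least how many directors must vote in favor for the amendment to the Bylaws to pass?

7

The amendment to the Bylaws requires a majority of the entire Board of Directors (12).
A majority of 12 is 7.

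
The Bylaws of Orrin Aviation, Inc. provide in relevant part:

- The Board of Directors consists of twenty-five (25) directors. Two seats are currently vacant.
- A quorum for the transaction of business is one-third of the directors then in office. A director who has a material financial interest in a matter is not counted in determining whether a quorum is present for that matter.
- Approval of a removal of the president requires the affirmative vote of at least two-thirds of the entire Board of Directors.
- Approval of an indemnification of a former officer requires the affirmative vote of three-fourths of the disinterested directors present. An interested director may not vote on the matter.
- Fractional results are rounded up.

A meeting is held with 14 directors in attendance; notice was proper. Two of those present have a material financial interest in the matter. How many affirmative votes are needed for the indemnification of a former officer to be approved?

The indemnification of a former officer requires three-fourths of the disinterested directors present (14 − 2 = 12).
3/4 of 12 = 9.

9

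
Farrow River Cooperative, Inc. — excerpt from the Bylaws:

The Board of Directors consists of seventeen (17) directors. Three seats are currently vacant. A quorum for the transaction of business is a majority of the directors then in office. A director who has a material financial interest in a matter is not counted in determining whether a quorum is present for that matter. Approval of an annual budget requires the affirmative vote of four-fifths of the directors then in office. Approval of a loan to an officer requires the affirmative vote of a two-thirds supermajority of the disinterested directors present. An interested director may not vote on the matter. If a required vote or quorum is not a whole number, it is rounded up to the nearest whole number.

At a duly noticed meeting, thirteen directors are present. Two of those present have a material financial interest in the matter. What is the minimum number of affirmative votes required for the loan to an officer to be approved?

The loan to an officer requires two-thirds of the disinterested directors present (13 − 2 = 11).
2/3 of 11 = 7.33, rounded up to 8.

8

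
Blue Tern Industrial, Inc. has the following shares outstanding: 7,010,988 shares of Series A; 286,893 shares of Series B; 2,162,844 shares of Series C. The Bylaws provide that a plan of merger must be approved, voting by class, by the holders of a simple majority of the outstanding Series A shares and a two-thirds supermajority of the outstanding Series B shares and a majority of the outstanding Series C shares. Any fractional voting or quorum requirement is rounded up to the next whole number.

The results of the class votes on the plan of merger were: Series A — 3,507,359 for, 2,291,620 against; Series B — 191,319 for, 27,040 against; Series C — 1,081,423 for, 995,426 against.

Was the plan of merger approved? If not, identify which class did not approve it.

Series A: a majority of 7010988 is 3505495; 3,505,495 required, 3,507,359 in favor — approved.
Series B: 2/3 of 286893 = 191262; 191,262 required, 191,319 in favor — approved.
Series C: a majority of 2162844 is 1081423; 1,081,423 required, 1,081,423 in favor — approved.

Approved — every class gave the required vote.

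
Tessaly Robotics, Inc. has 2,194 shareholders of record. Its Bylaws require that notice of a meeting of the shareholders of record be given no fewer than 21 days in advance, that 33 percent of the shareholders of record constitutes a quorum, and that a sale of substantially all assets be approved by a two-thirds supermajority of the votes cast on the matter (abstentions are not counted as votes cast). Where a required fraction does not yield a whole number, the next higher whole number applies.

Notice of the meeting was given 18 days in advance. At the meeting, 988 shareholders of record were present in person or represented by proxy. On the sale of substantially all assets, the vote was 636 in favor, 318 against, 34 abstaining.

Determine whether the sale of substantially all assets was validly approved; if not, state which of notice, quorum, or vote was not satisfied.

Invalid — notice requirement not satisfied.

Notice: 18 days given; 21 required. Not satisfied.
Quorum: 33% of 2,194 = 724.02, rounded up to 725; 988 present. Satisfied.
Vote: requires two-thirds of the votes cast (988 − 34 abstaining = 954); 2/3 of 954 = 636, so 636 needed; 636 in favor. Satisfied.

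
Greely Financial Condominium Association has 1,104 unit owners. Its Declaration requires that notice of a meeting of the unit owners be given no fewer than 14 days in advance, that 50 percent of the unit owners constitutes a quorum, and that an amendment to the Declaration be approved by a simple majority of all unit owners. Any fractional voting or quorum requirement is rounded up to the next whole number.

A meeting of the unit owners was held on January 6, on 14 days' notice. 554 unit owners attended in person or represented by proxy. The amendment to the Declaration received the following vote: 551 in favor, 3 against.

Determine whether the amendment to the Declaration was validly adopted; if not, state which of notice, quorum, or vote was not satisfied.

Notice: 14 days given; 14 required. Satisfied.
Quorum: 50% of 1,104 = 552; 554 present. Satisfied.
Vote: requires a majority of all unit owners (1,104); a majority of 1104 is 553, so 553 needed; 551 in favor. Not satisfied.

Invalid — vote requirement not satisfied.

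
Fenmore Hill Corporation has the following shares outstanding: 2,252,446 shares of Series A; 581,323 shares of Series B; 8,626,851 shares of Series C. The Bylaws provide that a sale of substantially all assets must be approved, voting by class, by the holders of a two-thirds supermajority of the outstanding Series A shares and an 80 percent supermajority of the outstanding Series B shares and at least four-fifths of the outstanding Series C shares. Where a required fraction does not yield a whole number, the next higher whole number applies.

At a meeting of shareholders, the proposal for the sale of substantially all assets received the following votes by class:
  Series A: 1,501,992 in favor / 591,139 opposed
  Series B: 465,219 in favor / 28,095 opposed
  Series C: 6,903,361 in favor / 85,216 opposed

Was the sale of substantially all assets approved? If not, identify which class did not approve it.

Series A: 2/3 of 2252446 = 1501630.67, rounded up to 1501631; 1,501,631 required, 1,501,992 in favor — approved.
Series B: 4/5 of 581323 = 465058.40, rounded up to 465059; 465,059 required, 465,219 in favor — approved.
Series C: 4/5 of 8626851 = 6901480.80, rounded up to 6901481; 6,901,481 required, 6,903,361 in favor — approved.

Approved — every class gave the required vote.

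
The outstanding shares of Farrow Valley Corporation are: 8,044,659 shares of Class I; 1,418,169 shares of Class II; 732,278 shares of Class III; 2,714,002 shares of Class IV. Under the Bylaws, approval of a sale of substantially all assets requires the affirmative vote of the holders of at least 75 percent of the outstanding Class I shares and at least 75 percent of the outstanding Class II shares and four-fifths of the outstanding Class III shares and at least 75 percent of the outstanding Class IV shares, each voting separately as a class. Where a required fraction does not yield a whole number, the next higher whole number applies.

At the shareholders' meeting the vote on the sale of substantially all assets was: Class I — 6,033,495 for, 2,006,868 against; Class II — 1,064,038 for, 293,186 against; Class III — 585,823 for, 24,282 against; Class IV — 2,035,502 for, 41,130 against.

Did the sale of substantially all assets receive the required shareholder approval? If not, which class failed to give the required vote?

Approved — every class gave the required vote.

Class I: 3/4 of 8044659 = 6033494.25, rounded up to 6033495; 6,033,495 required, 6,033,495 in favor — approved.
Class II: 3/4 of 1418169 = 1063626.75, rounded up to 1063627; 1,063,627 required, 1,064,038 in favor — approved.
Class III: 4/5 of 732278 = 585822.40, rounded up to 585823; 585,823 required, 585,823 in favor — approved.
Class IV: 3/4 of 2714002 = 2035501.50, rounded up to 2035502; 2,035,502 required, 2,035,502 in favor — approved.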